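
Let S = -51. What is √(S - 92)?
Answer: I*√143 ≈ 11.958*I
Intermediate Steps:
√(S - 92) = √(-51 - 92) = √(-143) = I*√143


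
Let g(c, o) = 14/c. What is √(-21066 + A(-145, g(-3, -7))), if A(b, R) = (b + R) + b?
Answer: 179*I*√6/3 ≈ 146.15*I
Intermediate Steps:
A(b, R) = R + 2*b (A(b, R) = (R + b) + b = R + 2*b)
√(-21066 + A(-145, g(-3, -7))) = √(-21066 + (14/(-3) + 2*(-145))) = √(-21066 + (14*(-⅓) - 290)) = √(-21066 + (-14/3 - 290)) = √(-21066 - 884/3) = √(-64082/3) = 179*I*√6/3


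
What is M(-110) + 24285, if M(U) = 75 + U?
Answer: 24250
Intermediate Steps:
M(-110) + 24285 = (75 - 110) + 24285 = -35 + 24285 = 24250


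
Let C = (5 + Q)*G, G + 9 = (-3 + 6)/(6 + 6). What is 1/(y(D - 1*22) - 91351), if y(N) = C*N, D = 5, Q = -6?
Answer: -4/365999 ≈ -1.0929e-5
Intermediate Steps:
G = -35/4 (G = -9 + (-3 + 6)/(6 + 6) = -9 + 3/12 = -9 + 3*(1/12) = -9 + 1/4 = -35/4 ≈ -8.7500)
C = 35/4 (C = (5 - 6)*(-35/4) = -1*(-35/4) = 35/4 ≈ 8.7500)
y(N) = 35*N/4
1/(y(D - 1*22) - 91351) = 1/(35*(5 - 1*22)/4 - 91351) = 1/(35*(5 - 22)/4 - 91351) = 1/((35/4)*(-17) - 91351) = 1/(-595/4 - 91351) = 1/(-365999/4) = -4/365999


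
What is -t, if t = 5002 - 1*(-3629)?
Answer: -8631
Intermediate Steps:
t = 8631 (t = 5002 + 3629 = 8631)
-t = -1*8631 = -8631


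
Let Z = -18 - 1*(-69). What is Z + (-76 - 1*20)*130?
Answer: -12429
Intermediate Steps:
Z = 51 (Z = -18 + 69 = 51)
Z + (-76 - 1*20)*130 = 51 + (-76 - 1*20)*130 = 51 + (-76 - 20)*130 = 51 - 96*130 = 51 - 12480 = -12429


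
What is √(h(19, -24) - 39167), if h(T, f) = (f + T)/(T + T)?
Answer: I*√56557338/38 ≈ 197.91*I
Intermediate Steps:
h(T, f) = (T + f)/(2*T) (h(T, f) = (T + f)/((2*T)) = (T + f)*(1/(2*T)) = (T + f)/(2*T))
√(h(19, -24) - 39167) = √((½)*(19 - 24)/19 - 39167) = √((½)*(1/19)*(-5) - 39167) = √(-5/38 - 39167) = √(-1488351/38) = I*√56557338/38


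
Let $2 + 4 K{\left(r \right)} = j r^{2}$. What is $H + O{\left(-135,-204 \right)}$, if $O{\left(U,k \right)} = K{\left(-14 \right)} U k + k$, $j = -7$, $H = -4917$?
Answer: $-9465111$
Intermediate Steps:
$K{\left(r \right)} = - \frac{1}{2} - \frac{7 r^{2}}{4}$ ($K{\left(r \right)} = - \frac{1}{2} + \frac{\left(-7\right) r^{2}}{4} = - \frac{1}{2} - \frac{7 r^{2}}{4}$)
$O{\left(U,k \right)} = k - \frac{687 U k}{2}$ ($O{\left(U,k \right)} = \left(- \frac{1}{2} - \frac{7 \left(-14\right)^{2}}{4}\right) U k + k = \left(- \frac{1}{2} - 343\right) U k + k = - \frac{687 U}{2} k + k = - \frac{687 U k}{2} + k = k - \frac{687 U k}{2}$)
$H + O{\left(-135,-204 \right)} = -4917 + \frac{1}{2} \left(-204\right) \left(2 - -92745\right) = -4917 + \frac{1}{2} \left(-204\right) \left(2 + 92745\right) = -4917 + \frac{1}{2} \left(-204\right) 92747 = -4917 - 9460194 = -9465111$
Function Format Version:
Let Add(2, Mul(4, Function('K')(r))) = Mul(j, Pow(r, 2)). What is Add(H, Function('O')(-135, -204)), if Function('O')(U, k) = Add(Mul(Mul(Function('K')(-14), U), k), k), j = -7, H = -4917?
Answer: -9465111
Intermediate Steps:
Function('K')(r) = Add(Rational(-1, 2), Mul(Rational(-7, 4), Pow(r, 2))) (Function('K')(r) = Add(Rational(-1, 2), Mul(Rational(1, 4), Mul(-7, Pow(r, 2)))) = Add(Rational(-1, 2), Mul(Rational(-7, 4), Pow(r, 2))))
Function('O')(U, k) = Add(k, Mul(Rational(-687, 2), U, k)) (Function('O')(U, k) = Add(Mul(Mul(Add(Rational(-1, 2), Mul(Rational(-7, 4), Pow(-14, 2))), U), k), k) = Add(Mul(Mul(Add(Rational(-1, 2), Mul(Rational(-7, 4), 196)), U), k), k) = Add(Mul(Mul(Add(Rational(-1, 2), -343), U), k), k) = Add(Mul(Mul(Rational(-687, 2), U), k), k) = Add(Mul(Rational(-687, 2), U, k), k) = Add(k, Mul(Rational(-687, 2), U, k)))
Add(H, Function('O')(-135, -204)) = Add(-4917, Mul(Rational(1, 2), -204, Add(2, Mul(-687, -135)))) = Add(-4917, Mul(Rational(1, 2), -204, Add(2, 92745))) = Add(-4917, Mul(Rational(1, 2), -204, 92747)) = Add(-4917, -9460194) = -9465111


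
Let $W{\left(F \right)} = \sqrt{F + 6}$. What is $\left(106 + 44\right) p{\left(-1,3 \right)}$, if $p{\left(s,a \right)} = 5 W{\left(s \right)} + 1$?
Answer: $150 + 750 \sqrt{5} \approx 1827.1$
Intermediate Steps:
$W{\left(F \right)} = \sqrt{6 + F}$
$p{\left(s,a \right)} = 1 + 5 \sqrt{6 + s}$ ($p{\left(s,a \right)} = 5 \sqrt{6 + s} + 1 = 1 + 5 \sqrt{6 + s}$)
$\left(106 + 44\right) p{\left(-1,3 \right)} = \left(106 + 44\right) \left(1 + 5 \sqrt{6 - 1}\right) = 150 \left(1 + 5 \sqrt{5}\right) = 150 + 750 \sqrt{5}$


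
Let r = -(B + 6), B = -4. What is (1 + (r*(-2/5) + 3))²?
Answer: 576/25 ≈ 23.040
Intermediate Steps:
r = -2 (r = -(-4 + 6) = -1*2 = -2)
(1 + (r*(-2/5) + 3))² = (1 + (-(-4)/5 + 3))² = (1 + (-2*(-⅖) + 3))² = (1 + (⅘ + 3))² = (1 + 19/5)² = (24/5)² = 576/25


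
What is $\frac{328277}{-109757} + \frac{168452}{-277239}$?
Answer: $- \frac{109499973367}{30428920923} \approx -3.5985$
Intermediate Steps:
$\frac{328277}{-109757} + \frac{168452}{-277239} = 328277 \left(- \frac{1}{109757}\right) + 168452 \left(- \frac{1}{277239}\right) = - \frac{328277}{109757} - \frac{168452}{277239} = - \frac{109499973367}{30428920923}$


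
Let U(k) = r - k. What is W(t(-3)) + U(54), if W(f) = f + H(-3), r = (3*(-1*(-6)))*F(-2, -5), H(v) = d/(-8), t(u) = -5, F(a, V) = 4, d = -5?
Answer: 109/8 ≈ 13.625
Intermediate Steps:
H(v) = 5/8 (H(v) = -5/(-8) = -5*(-1/8) = 5/8)
r = 72 (r = (3*(-1*(-6)))*4 = (3*6)*4 = 18*4 = 72)
U(k) = 72 - k
W(f) = 5/8 + f (W(f) = f + 5/8 = 5/8 + f)
W(t(-3)) + U(54) = (5/8 - 5) + (72 - 1*54) = -35/8 + (72 - 54) = -35/8 + 18 = 109/8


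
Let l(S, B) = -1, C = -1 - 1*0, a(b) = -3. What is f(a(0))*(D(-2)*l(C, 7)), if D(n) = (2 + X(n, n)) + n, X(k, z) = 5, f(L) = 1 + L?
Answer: 10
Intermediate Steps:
C = -1 (C = -1 + 0 = -1)
D(n) = 7 + n (D(n) = (2 + 5) + n = 7 + n)
f(a(0))*(D(-2)*l(C, 7)) = (1 - 3)*((7 - 2)*(-1)) = -10*(-1) = -2*(-5) = 10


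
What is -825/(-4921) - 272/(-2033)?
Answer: 158723/526547 ≈ 0.30144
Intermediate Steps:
-825/(-4921) - 272/(-2033) = -825*(-1/4921) - 272*(-1/2033) = 825/4921 + 272/2033 = 158723/526547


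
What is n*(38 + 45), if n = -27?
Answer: -2241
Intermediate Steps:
n*(38 + 45) = -27*(38 + 45) = -27*83 = -2241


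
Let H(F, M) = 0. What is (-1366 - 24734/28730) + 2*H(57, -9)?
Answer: -19634957/14365 ≈ -1366.9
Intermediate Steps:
(-1366 - 24734/28730) + 2*H(57, -9) = (-1366 - 24734/28730) + 2*0 = (-1366 - 24734*1/28730) + 0 = (-1366 - 12367/14365) + 0 = -19634957/14365 + 0 = -19634957/14365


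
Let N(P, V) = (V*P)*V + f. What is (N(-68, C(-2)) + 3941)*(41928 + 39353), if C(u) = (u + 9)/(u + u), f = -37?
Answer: 1201577023/4 ≈ 3.0039e+8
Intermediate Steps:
C(u) = (9 + u)/(2*u) (C(u) = (9 + u)/((2*u)) = (9 + u)*(1/(2*u)) = (9 + u)/(2*u))
N(P, V) = -37 + P*V² (N(P, V) = (V*P)*V - 37 = (P*V)*V - 37 = P*V² - 37 = -37 + P*V²)
(N(-68, C(-2)) + 3941)*(41928 + 39353) = ((-37 - 68*(9 - 2)²/16) + 3941)*(41928 + 39353) = ((-37 - 68*((½)*(-½)*7)²) + 3941)*81281 = ((-37 - 68*(-7/4)²) + 3941)*81281 = ((-37 - 68*49/16) + 3941)*81281 = ((-37 - 833/4) + 3941)*81281 = (-981/4 + 3941)*81281 = (14783/4)*81281 = 1201577023/4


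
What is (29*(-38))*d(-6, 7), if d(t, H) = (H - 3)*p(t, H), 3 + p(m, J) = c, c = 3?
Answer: 0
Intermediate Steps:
p(m, J) = 0 (p(m, J) = -3 + 3 = 0)
d(t, H) = 0 (d(t, H) = (H - 3)*0 = (-3 + H)*0 = 0)
(29*(-38))*d(-6, 7) = (29*(-38))*0 = -1102*0 = 0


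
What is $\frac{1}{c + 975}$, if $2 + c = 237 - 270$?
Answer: $\frac{1}{940} \approx 0.0010638$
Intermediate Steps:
$c = -35$ ($c = -2 + \left(237 - 270\right) = -2 - 33 = -35$)
$\frac{1}{c + 975} = \frac{1}{-35 + 975} = \frac{1}{940}$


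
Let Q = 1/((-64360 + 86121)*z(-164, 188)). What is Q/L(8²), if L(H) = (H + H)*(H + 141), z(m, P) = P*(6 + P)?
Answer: 1/20825827118080 ≈ 4.8017e-14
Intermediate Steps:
L(H) = 2*H*(141 + H) (L(H) = (2*H)*(141 + H) = 2*H*(141 + H))
Q = 1/793667192 (Q = 1/((-64360 + 86121)*((188*(6 + 188)))) = 1/(21761*((188*194))) = (1/21761)/36472 = (1/21761)*(1/36472) = 1/793667192 ≈ 1.2600e-9)
Q/L(8²) = 1/(793667192*((2*8²*(141 + 8²)))) = 1/(793667192*((2*64*(141 + 64)))) = 1/(793667192*((2*64*205))) = (1/793667192)/26240 = (1/793667192)*(1/26240) = 1/20825827118080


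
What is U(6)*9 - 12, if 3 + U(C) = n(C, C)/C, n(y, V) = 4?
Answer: -33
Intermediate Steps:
U(C) = -3 + 4/C
U(6)*9 - 12 = (-3 + 4/6)*9 - 12 = (-3 + 4*(⅙))*9 - 12 = (-3 + ⅔)*9 - 12 = -7/3*9 - 12 = -21 - 12 = -33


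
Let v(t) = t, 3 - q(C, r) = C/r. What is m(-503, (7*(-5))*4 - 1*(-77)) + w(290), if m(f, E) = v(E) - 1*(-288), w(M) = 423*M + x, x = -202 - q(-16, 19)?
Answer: 2331094/19 ≈ 1.2269e+5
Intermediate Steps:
q(C, r) = 3 - C/r
x = -3911/19 (x = -202 - (3 - 1*(-16)/19) = -202 - (3 - 1*(-16)*1/19) = -202 - (3 + 16/19) = -202 - 1*73/19 = -202 - 73/19 = -3911/19 ≈ -205.84)
w(M) = -3911/19 + 423*M (w(M) = 423*M - 3911/19 = -3911/19 + 423*M)
m(f, E) = 288 + E (m(f, E) = E - 1*(-288) = E + 288 = 288 + E)
m(-503, (7*(-5))*4 - 1*(-77)) + w(290) = (288 + ((7*(-5))*4 - 1*(-77))) + (-3911/19 + 423*290) = (288 + (-35*4 + 77)) + (-3911/19 + 122670) = (288 + (-140 + 77)) + 2326819/19 = (288 - 63) + 2326819/19 = 225 + 2326819/19 = 2331094/19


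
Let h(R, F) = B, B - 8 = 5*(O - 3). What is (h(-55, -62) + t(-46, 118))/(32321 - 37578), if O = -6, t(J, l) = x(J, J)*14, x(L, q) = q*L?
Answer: -29587/5257 ≈ -5.6281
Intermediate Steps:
x(L, q) = L*q
t(J, l) = 14*J² (t(J, l) = (J*J)*14 = J²*14 = 14*J²)
B = -37 (B = 8 + 5*(-6 - 3) = 8 + 5*(-9) = 8 - 45 = -37)
h(R, F) = -37
(h(-55, -62) + t(-46, 118))/(32321 - 37578) = (-37 + 14*(-46)²)/(32321 - 37578) = (-37 + 14*2116)/(-5257) = (-37 + 29624)*(-1/5257) = 29587*(-1/5257) = -29587/5257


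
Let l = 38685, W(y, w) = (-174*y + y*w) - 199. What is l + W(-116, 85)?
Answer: 48810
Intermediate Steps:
W(y, w) = -199 - 174*y + w*y (W(y, w) = (-174*y + w*y) - 199 = -199 - 174*y + w*y)
l + W(-116, 85) = 38685 + (-199 - 174*(-116) + 85*(-116)) = 38685 + (-199 + 20184 - 9860) = 38685 + 10125 = 48810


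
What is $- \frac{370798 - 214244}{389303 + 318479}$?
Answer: $- \frac{78277}{353891} \approx -0.22119$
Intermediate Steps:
$- \frac{370798 - 214244}{389303 + 318479} = - \frac{156554}{707782} = \left(-1\right) \frac{78277}{353891} = - \frac{78277}{353891}$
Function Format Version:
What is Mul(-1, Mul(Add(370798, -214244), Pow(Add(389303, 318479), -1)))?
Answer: Rational(-78277, 353891) ≈ -0.22119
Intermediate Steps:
Mul(-1, Mul(Add(370798, -214244), Pow(Add(389303, 318479), -1))) = Mul(-1, Mul(156554, Pow(707782, -1))) = Mul(-1, Mul(156554, Rational(1, 707782))) = Mul(-1, Rational(78277, 353891)) = Rational(-78277, 353891)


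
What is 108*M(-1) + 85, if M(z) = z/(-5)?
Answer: 533/5 ≈ 106.60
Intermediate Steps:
M(z) = -z/5 (M(z) = z*(-⅕) = -z/5)
108*M(-1) + 85 = 108*(-⅕*(-1)) + 85 = 108*(⅕) + 85 = 108/5 + 85 = 533/5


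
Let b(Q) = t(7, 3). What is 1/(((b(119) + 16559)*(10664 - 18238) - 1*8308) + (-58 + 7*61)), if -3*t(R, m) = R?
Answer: -3/376224397 ≈ -7.9740e-9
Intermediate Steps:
t(R, m) = -R/3
b(Q) = -7/3 (b(Q) = -1/3*7 = -7/3)
1/(((b(119) + 16559)*(10664 - 18238) - 1*8308) + (-58 + 7*61)) = 1/(((-7/3 + 16559)*(10664 - 18238) - 1*8308) + (-58 + 7*61)) = 1/(((49670/3)*(-7574) - 8308) + (-58 + 427)) = 1/((-376200580/3 - 8308) + 369) = 1/(-376225504/3 + 369) = 1/(-376224397/3) = -3/376224397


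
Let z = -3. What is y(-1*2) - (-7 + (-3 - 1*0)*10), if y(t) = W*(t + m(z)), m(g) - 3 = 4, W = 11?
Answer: 92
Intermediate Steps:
m(g) = 7 (m(g) = 3 + 4 = 7)
y(t) = 77 + 11*t (y(t) = 11*(t + 7) = 11*(7 + t) = 77 + 11*t)
y(-1*2) - (-7 + (-3 - 1*0)*10) = (77 + 11*(-1*2)) - (-7 + (-3 - 1*0)*10) = (77 + 11*(-2)) - (-7 + (-3 + 0)*10) = (77 - 22) - (-7 - 3*10) = 55 - (-7 - 30) = 55 - 1*(-37) = 55 + 37 = 92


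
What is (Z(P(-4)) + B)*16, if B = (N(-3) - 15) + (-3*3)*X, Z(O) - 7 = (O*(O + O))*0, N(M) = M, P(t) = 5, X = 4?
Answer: -752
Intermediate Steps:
Z(O) = 7 (Z(O) = 7 + (O*(O + O))*0 = 7 + (O*(2*O))*0 = 7 + (2*O**2)*0 = 7 + 0 = 7)
B = -54 (B = (-3 - 15) - 3*3*4 = -18 - 9*4 = -18 - 36 = -54)
(Z(P(-4)) + B)*16 = (7 - 54)*16 = -47*16 = -752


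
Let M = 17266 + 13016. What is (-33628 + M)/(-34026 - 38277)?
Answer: 478/10329 ≈ 0.046277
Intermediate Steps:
M = 30282
(-33628 + M)/(-34026 - 38277) = (-33628 + 30282)/(-34026 - 38277) = -3346/(-72303) = -3346*(-1/72303) = 478/10329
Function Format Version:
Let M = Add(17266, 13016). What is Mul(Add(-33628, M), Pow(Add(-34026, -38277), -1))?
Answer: Rational(478, 10329) ≈ 0.046277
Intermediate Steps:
M = 30282
Mul(Add(-33628, M), Pow(Add(-34026, -38277), -1)) = Mul(Add(-33628, 30282), Pow(Add(-34026, -38277), -1)) = Mul(-3346, Pow(-72303, -1)) = Mul(-3346, Rational(-1, 72303)) = Rational(478, 10329)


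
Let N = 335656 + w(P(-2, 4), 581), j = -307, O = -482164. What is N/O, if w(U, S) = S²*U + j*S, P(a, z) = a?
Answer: 517833/482164 ≈ 1.0740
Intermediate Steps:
w(U, S) = -307*S + U*S² (w(U, S) = S²*U - 307*S = U*S² - 307*S = -307*S + U*S²)
N = -517833 (N = 335656 + 581*(-307 + 581*(-2)) = 335656 + 581*(-307 - 1162) = 335656 + 581*(-1469) = 335656 - 853489 = -517833)
N/O = -517833/(-482164) = -517833*(-1/482164) = 517833/482164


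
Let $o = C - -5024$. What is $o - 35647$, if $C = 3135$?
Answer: $-27488$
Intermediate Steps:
$o = 8159$ ($o = 3135 - -5024 = 3135 + 5024 = 8159$)
$o - 35647 = 8159 - 35647 = -27488$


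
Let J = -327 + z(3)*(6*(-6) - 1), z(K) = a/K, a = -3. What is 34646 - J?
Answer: 34936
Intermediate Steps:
z(K) = -3/K
J = -290 (J = -327 + (-3/3)*(6*(-6) - 1) = -327 + (-3*1/3)*(-36 - 1) = -327 - 1*(-37) = -327 + 37 = -290)
34646 - J = 34646 - 1*(-290) = 34646 + 290 = 34936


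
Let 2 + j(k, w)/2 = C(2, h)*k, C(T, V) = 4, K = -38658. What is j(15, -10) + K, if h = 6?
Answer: -38542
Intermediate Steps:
j(k, w) = -4 + 8*k (j(k, w) = -4 + 2*(4*k) = -4 + 8*k)
j(15, -10) + K = (-4 + 8*15) - 38658 = (-4 + 120) - 38658 = 116 - 38658 = -38542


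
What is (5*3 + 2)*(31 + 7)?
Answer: 646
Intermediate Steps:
(5*3 + 2)*(31 + 7) = (15 + 2)*38 = 17*38 = 646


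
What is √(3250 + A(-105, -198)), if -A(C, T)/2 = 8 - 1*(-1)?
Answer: 4*√202 ≈ 56.851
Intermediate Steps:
A(C, T) = -18 (A(C, T) = -2*(8 - 1*(-1)) = -2*(8 + 1) = -2*9 = -18)
√(3250 + A(-105, -198)) = √(3250 - 18) = √3232 = 4*√202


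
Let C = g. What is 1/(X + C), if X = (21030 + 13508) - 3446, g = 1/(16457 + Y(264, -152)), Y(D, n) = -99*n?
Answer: 31505/979553461 ≈ 3.2163e-5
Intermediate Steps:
g = 1/31505 (g = 1/(16457 - 99*(-152)) = 1/(16457 + 15048) = 1/31505 ≈ 3.1741e-5)
C = 1/31505 ≈ 3.1741e-5
X = 31092 (X = 34538 - 3446 = 31092)
1/(X + C) = 1/(31092 + 1/31505) = 1/(979553461/31505) = 31505/979553461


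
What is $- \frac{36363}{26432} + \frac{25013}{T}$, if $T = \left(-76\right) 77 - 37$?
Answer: $- \frac{875285323}{155658048} \approx -5.6231$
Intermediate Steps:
$T = -5889$ ($T = -5852 - 37 = -5889$)
$- \frac{36363}{26432} + \frac{25013}{T} = - \frac{36363}{26432} + \frac{25013}{-5889} = \left(-36363\right) \frac{1}{26432} + 25013 \left(- \frac{1}{5889}\right) = - \frac{36363}{26432} - \frac{25013}{5889} = - \frac{875285323}{155658048}$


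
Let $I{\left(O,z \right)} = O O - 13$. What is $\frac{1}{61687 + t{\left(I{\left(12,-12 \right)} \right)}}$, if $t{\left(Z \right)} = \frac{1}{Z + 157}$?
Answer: $\frac{288}{17765857} \approx 1.6211 \cdot 10^{-5}$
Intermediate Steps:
$I{\left(O,z \right)} = -13 + O^{2}$ ($I{\left(O,z \right)} = O^{2} - 13 = -13 + O^{2}$)
$t{\left(Z \right)} = \frac{1}{157 + Z}$
$\frac{1}{61687 + t{\left(I{\left(12,-12 \right)} \right)}} = \frac{1}{61687 + \frac{1}{157 - \left(13 - 12^{2}\right)}} = \frac{1}{61687 + \frac{1}{157 + \left(-13 + 144\right)}} = \frac{1}{61687 + \frac{1}{157 + 131}} = \frac{1}{61687 + \frac{1}{288}} = \frac{1}{\frac{17765857}{288}} = \frac{288}{17765857}$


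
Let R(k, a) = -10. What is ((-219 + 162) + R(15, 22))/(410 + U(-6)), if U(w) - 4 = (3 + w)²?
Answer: -67/423 ≈ -0.15839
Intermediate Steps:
U(w) = 4 + (3 + w)²
((-219 + 162) + R(15, 22))/(410 + U(-6)) = ((-219 + 162) - 10)/(410 + (4 + (3 - 6)²)) = (-57 - 10)/(410 + (4 + (-3)²)) = -67/(410 + (4 + 9)) = -67/(410 + 13) = -67/423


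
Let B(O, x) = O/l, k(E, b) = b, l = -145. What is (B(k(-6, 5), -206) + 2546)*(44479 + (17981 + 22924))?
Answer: 6304156872/29 ≈ 2.1738e+8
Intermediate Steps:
B(O, x) = -O/145 (B(O, x) = O/(-145) = O*(-1/145) = -O/145)
(B(k(-6, 5), -206) + 2546)*(44479 + (17981 + 22924)) = (-1/145*5 + 2546)*(44479 + (17981 + 22924)) = (-1/29 + 2546)*(44479 + 40905) = (73833/29)*85384 = 6304156872/29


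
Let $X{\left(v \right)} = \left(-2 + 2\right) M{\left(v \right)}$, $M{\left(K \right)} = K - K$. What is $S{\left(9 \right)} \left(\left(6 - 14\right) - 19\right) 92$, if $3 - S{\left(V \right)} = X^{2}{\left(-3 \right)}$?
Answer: $-7452$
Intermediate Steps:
$M{\left(K \right)} = 0$
$X{\left(v \right)} = 0$ ($X{\left(v \right)} = \left(-2 + 2\right) 0 = 0 \cdot 0 = 0$)
$S{\left(V \right)} = 3$ ($S{\left(V \right)} = 3 - 0^{2} = 3 - 0 = 3 + 0 = 3$)
$S{\left(9 \right)} \left(\left(6 - 14\right) - 19\right) 92 = 3 \left(\left(6 - 14\right) - 19\right) 92 = 3 \left(-8 - 19\right) 92 = 3 \left(-27\right) 92 = \left(-81\right) 92 = -7452$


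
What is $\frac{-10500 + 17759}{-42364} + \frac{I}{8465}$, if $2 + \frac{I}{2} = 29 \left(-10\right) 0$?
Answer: $- \frac{517789}{3013540} \approx -0.17182$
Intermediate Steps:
$I = -4$ ($I = -4 + 2 \cdot 29 \left(-10\right) 0 = -4 + 2 \left(\left(-290\right) 0\right) = -4 + 2 \cdot 0 = -4 + 0 = -4$)
$\frac{-10500 + 17759}{-42364} + \frac{I}{8465} = \frac{-10500 + 17759}{-42364} - \frac{4}{8465} = 7259 \left(- \frac{1}{42364}\right) - \frac{4}{8465} = - \frac{61}{356} - \frac{4}{8465} = - \frac{517789}{3013540}$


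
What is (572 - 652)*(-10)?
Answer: 800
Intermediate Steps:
(572 - 652)*(-10) = -80*(-10) = 800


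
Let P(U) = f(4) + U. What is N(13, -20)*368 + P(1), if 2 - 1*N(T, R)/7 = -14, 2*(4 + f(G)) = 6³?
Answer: 41321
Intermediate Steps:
f(G) = 104 (f(G) = -4 + (½)*6³ = -4 + (½)*216 = -4 + 108 = 104)
N(T, R) = 112 (N(T, R) = 14 - 7*(-14) = 14 + 98 = 112)
P(U) = 104 + U
N(13, -20)*368 + P(1) = 112*368 + (104 + 1) = 41216 + 105 = 41321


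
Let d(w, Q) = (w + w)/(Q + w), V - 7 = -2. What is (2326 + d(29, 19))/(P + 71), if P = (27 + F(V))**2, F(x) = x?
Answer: 55853/26280 ≈ 2.1253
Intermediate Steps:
V = 5 (V = 7 - 2 = 5)
d(w, Q) = 2*w/(Q + w) (d(w, Q) = (2*w)/(Q + w) = 2*w/(Q + w))
P = 1024 (P = (27 + 5)**2 = 32**2 = 1024)
(2326 + d(29, 19))/(P + 71) = (2326 + 2*29/(19 + 29))/(1024 + 71) = (2326 + 2*29/48)/1095 = (2326 + 2*29*(1/48))*(1/1095) = (2326 + 29/24)*(1/1095) = (55853/24)*(1/1095) = 55853/26280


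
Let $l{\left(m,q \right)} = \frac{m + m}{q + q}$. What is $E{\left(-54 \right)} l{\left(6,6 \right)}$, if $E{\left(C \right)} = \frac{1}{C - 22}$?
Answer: $- \frac{1}{76} \approx -0.013158$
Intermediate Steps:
$l{\left(m,q \right)} = \frac{m}{q}$ ($l{\left(m,q \right)} = \frac{2 m}{2 q} = 2 m \frac{1}{2 q} = \frac{m}{q}$)
$E{\left(C \right)} = \frac{1}{-22 + C}$
$E{\left(-54 \right)} l{\left(6,6 \right)} = \frac{6 \cdot \frac{1}{6}}{-22 - 54} = \frac{6 \cdot \frac{1}{6}}{-76} = \left(- \frac{1}{76}\right) 1 = - \frac{1}{76}$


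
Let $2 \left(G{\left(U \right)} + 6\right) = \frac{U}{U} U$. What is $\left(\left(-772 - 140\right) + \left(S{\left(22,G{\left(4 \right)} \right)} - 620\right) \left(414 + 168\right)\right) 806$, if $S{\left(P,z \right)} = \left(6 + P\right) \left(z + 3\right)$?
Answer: $-304706688$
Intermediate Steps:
$G{\left(U \right)} = -6 + \frac{U}{2}$ ($G{\left(U \right)} = -6 + \frac{\frac{U}{U} U}{2} = -6 + \frac{1 U}{2} = -6 + \frac{U}{2}$)
$S{\left(P,z \right)} = \left(3 + z\right) \left(6 + P\right)$ ($S{\left(P,z \right)} = \left(6 + P\right) \left(3 + z\right) = \left(3 + z\right) \left(6 + P\right)$)
$\left(\left(-772 - 140\right) + \left(S{\left(22,G{\left(4 \right)} \right)} - 620\right) \left(414 + 168\right)\right) 806 = \left(\left(-772 - 140\right) + \left(\left(18 + 3 \cdot 22 + 6 \left(-6 + \frac{1}{2} \cdot 4\right) + 22 \left(-6 + \frac{1}{2} \cdot 4\right)\right) - 620\right) \left(414 + 168\right)\right) 806 = \left(\left(-772 - 140\right) + \left(\left(18 + 66 + 6 \left(-6 + 2\right) + 22 \left(-6 + 2\right)\right) - 620\right) 582\right) 806 = \left(-912 + \left(\left(18 + 66 + 6 \left(-4\right) + 22 \left(-4\right)\right) - 620\right) 582\right) 806 = \left(-912 + \left(\left(18 + 66 - 24 - 88\right) - 620\right) 582\right) 806 = \left(-912 + \left(-28 - 620\right) 582\right) 806 = \left(-912 - 377136\right) 806 = \left(-378048\right) 806 = -304706688$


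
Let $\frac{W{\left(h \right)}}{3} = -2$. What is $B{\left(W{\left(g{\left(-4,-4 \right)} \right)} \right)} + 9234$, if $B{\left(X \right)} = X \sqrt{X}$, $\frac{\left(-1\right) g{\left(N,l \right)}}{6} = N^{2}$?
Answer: $9234 - 6 i \sqrt{6} \approx 9234.0 - 14.697 i$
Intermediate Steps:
$g{\left(N,l \right)} = - 6 N^{2}$
$W{\left(h \right)} = -6$ ($W{\left(h \right)} = 3 \left(-2\right) = -6$)
$B{\left(X \right)} = X^{\frac{3}{2}}$
$B{\left(W{\left(g{\left(-4,-4 \right)} \right)} \right)} + 9234 = \left(-6\right)^{\frac{3}{2}} + 9234 = - 6 i \sqrt{6} + 9234 = 9234 - 6 i \sqrt{6}$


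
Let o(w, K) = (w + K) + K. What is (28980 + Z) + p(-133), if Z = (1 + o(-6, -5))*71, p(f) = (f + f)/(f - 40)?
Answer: 4829561/173 ≈ 27917.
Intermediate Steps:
o(w, K) = w + 2*K (o(w, K) = (K + w) + K = w + 2*K)
p(f) = 2*f/(-40 + f) (p(f) = (2*f)/(-40 + f) = 2*f/(-40 + f))
Z = -1065 (Z = (1 + (-6 + 2*(-5)))*71 = (1 + (-6 - 10))*71 = (1 - 16)*71 = -15*71 = -1065)
(28980 + Z) + p(-133) = (28980 - 1065) + 2*(-133)/(-40 - 133) = 27915 + 2*(-133)/(-173) = 27915 + 2*(-133)*(-1/173) = 27915 + 266/173 = 4829561/173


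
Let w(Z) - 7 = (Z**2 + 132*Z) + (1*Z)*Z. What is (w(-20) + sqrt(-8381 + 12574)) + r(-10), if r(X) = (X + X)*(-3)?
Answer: -1773 + sqrt(4193) ≈ -1708.2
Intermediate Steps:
w(Z) = 7 + 2*Z**2 + 132*Z (w(Z) = 7 + ((Z**2 + 132*Z) + (1*Z)*Z) = 7 + ((Z**2 + 132*Z) + Z*Z) = 7 + ((Z**2 + 132*Z) + Z**2) = 7 + (2*Z**2 + 132*Z) = 7 + 2*Z**2 + 132*Z)
r(X) = -6*X (r(X) = (2*X)*(-3) = -6*X)
(w(-20) + sqrt(-8381 + 12574)) + r(-10) = ((7 + 2*(-20)**2 + 132*(-20)) + sqrt(-8381 + 12574)) - 6*(-10) = ((7 + 2*400 - 2640) + sqrt(4193)) + 60 = ((7 + 800 - 2640) + sqrt(4193)) + 60 = (-1833 + sqrt(4193)) + 60 = -1773 + sqrt(4193)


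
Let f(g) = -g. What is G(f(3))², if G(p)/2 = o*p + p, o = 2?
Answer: 324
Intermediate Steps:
G(p) = 6*p (G(p) = 2*(2*p + p) = 2*(3*p) = 6*p)
G(f(3))² = (6*(-1*3))² = (6*(-3))² = (-18)² = 324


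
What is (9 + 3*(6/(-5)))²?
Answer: 729/25 ≈ 29.160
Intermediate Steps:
(9 + 3*(6/(-5)))² = (9 + 3*(-⅕*6))² = (9 + 3*(-6/5))² = (9 - 18/5)² = (27/5)² = 729/25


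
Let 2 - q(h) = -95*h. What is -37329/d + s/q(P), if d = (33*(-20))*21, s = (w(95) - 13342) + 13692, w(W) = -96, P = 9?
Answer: 11837131/3959340 ≈ 2.9897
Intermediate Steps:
s = 254 (s = (-96 - 13342) + 13692 = -13438 + 13692 = 254)
d = -13860 (d = -660*21 = -13860)
q(h) = 2 + 95*h (q(h) = 2 - (-95)*h = 2 + 95*h)
-37329/d + s/q(P) = -37329/(-13860) + 254/(2 + 95*9) = -37329*(-1/13860) + 254/(2 + 855) = 12443/4620 + 254/857 = 11837131/3959340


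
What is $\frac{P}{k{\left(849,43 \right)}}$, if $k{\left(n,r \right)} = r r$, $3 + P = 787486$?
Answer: $\frac{787483}{1849} \approx 425.9$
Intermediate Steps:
$P = 787483$ ($P = -3 + 787486 = 787483$)
$k{\left(n,r \right)} = r^{2}$
$\frac{P}{k{\left(849,43 \right)}} = \frac{787483}{43^{2}} = \frac{787483}{1849}$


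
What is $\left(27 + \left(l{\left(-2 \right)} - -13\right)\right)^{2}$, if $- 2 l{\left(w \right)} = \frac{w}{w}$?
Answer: $\frac{6241}{4} \approx 1560.3$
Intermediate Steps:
$l{\left(w \right)} = - \frac{1}{2}$ ($l{\left(w \right)} = - \frac{w \frac{1}{w}}{2} = \left(- \frac{1}{2}\right) 1 = - \frac{1}{2}$)
$\left(27 + \left(l{\left(-2 \right)} - -13\right)\right)^{2} = \left(27 - - \frac{25}{2}\right)^{2} = \left(27 + \left(- \frac{1}{2} + 13\right)\right)^{2} = \left(27 + \frac{25}{2}\right)^{2} = \left(\frac{79}{2}\right)^{2} = \frac{6241}{4}$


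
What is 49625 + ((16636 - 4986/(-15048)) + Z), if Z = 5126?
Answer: 59679809/836 ≈ 71387.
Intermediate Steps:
49625 + ((16636 - 4986/(-15048)) + Z) = 49625 + ((16636 - 4986/(-15048)) + 5126) = 49625 + ((16636 - 4986*(-1/15048)) + 5126) = 49625 + ((16636 + 277/836) + 5126) = 49625 + (13907973/836 + 5126) = 49625 + 18193309/836 = 59679809/836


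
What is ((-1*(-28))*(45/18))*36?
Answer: 2520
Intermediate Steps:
((-1*(-28))*(45/18))*36 = (28*(45*(1/18)))*36 = (28*(5/2))*36 = 70*36 = 2520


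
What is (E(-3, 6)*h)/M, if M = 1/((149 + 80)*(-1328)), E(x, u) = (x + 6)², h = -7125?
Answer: 19501182000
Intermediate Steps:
E(x, u) = (6 + x)²
M = -1/304112 (M = 1/(229*(-1328)) = 1/(-304112) = -1/304112 ≈ -3.2883e-6)
(E(-3, 6)*h)/M = ((6 - 3)²*(-7125))/(-1/304112) = (3²*(-7125))*(-304112) = (9*(-7125))*(-304112) = -64125*(-304112) = 19501182000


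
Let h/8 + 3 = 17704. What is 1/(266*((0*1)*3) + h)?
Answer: 1/141608 ≈ 7.0617e-6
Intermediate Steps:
h = 141608 (h = -24 + 8*17704 = -24 + 141632 = 141608)
1/(266*((0*1)*3) + h) = 1/(266*((0*1)*3) + 141608) = 1/(266*(0*3) + 141608) = 1/(266*0 + 141608) = 1/(0 + 141608) = 1/141608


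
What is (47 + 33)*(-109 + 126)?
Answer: 1360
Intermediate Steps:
(47 + 33)*(-109 + 126) = 80*17 = 1360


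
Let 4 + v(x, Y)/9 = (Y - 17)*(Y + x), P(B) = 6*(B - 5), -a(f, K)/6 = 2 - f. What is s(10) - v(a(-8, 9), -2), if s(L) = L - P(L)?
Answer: -10586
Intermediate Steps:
a(f, K) = -12 + 6*f (a(f, K) = -6*(2 - f) = -12 + 6*f)
P(B) = -30 + 6*B (P(B) = 6*(-5 + B) = -30 + 6*B)
v(x, Y) = -36 + 9*(-17 + Y)*(Y + x) (v(x, Y) = -36 + 9*((Y - 17)*(Y + x)) = -36 + 9*((-17 + Y)*(Y + x)) = -36 + 9*(-17 + Y)*(Y + x))
s(L) = 30 - 5*L (s(L) = L - (-30 + 6*L) = L + (30 - 6*L) = 30 - 5*L)
s(10) - v(a(-8, 9), -2) = (30 - 5*10) - (-36 - 153*(-2) - 153*(-12 + 6*(-8)) + 9*(-2)² + 9*(-2)*(-12 + 6*(-8))) = (30 - 50) - (-36 + 306 - 153*(-12 - 48) + 9*4 + 9*(-2)*(-12 - 48)) = -20 - (-36 + 306 - 153*(-60) + 36 + 9*(-2)*(-60)) = -20 - (-36 + 306 + 9180 + 36 + 1080) = -20 - 1*10566 = -20 - 10566 = -10586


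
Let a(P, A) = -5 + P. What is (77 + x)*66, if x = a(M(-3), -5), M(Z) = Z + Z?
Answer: 4356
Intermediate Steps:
M(Z) = 2*Z
x = -11 (x = -5 + 2*(-3) = -5 - 6 = -11)
(77 + x)*66 = (77 - 11)*66 = 66*66 = 4356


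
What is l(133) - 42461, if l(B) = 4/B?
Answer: -5647309/133 ≈ -42461.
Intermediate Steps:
l(133) - 42461 = 4/133 - 42461 = -5647309/133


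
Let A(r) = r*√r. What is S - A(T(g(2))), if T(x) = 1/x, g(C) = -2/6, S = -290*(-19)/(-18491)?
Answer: -5510/18491 + 3*I*√3 ≈ -0.29798 + 5.1962*I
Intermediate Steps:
S = -5510/18491 (S = 5510*(-1/18491) = -5510/18491 ≈ -0.29798)
g(C) = -⅓ (g(C) = -2*⅙ = -⅓)
A(r) = r^(3/2)
S - A(T(g(2))) = -5510/18491 - (1/(-⅓))^(3/2) = -5510/18491 - (-3)^(3/2) = -5510/18491 - (-3)*I*√3 = -5510/18491 + 3*I*√3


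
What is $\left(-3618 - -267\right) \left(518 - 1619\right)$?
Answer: $3689451$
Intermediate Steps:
$\left(-3618 - -267\right) \left(518 - 1619\right) = \left(-3618 + \left(-3 + 270\right)\right) \left(-1101\right) = \left(-3618 + 267\right) \left(-1101\right) = \left(-3351\right) \left(-1101\right) = 3689451$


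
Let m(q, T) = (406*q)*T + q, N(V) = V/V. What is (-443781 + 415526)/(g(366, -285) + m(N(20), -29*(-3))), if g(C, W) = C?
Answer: -28255/35689 ≈ -0.79170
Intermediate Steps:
N(V) = 1
m(q, T) = q + 406*T*q (m(q, T) = 406*T*q + q = q + 406*T*q)
(-443781 + 415526)/(g(366, -285) + m(N(20), -29*(-3))) = (-443781 + 415526)/(366 + 1*(1 + 406*(-29*(-3)))) = -28255/(366 + 1*(1 + 406*87)) = -28255/(366 + 1*(1 + 35322)) = -28255/(366 + 1*35323) = -28255/(366 + 35323) = -28255/35689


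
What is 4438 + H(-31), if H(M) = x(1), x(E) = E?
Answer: 4439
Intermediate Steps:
H(M) = 1
4438 + H(-31) = 4438 + 1 = 4439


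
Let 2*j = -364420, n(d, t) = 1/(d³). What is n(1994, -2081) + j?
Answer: -1444600198002639/7928215784 ≈ -1.8221e+5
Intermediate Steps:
n(d, t) = d⁻³
j = -182210 (j = (½)*(-364420) = -182210)
n(1994, -2081) + j = 1994⁻³ - 182210 = 1/7928215784 - 182210 = -1444600198002639/7928215784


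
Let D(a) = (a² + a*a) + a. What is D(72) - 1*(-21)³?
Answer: 19701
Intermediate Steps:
D(a) = a + 2*a² (D(a) = (a² + a²) + a = 2*a² + a = a + 2*a²)
D(72) - 1*(-21)³ = 72*(1 + 2*72) - 1*(-21)³ = 72*(1 + 144) - 1*(-9261) = 72*145 + 9261 = 10440 + 9261 = 19701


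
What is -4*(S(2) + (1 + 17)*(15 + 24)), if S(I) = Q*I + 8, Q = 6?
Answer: -2888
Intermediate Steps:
S(I) = 8 + 6*I (S(I) = 6*I + 8 = 8 + 6*I)
-4*(S(2) + (1 + 17)*(15 + 24)) = -4*((8 + 6*2) + (1 + 17)*(15 + 24)) = -4*((8 + 12) + 18*39) = -4*(20 + 702) = -4*722 = -2888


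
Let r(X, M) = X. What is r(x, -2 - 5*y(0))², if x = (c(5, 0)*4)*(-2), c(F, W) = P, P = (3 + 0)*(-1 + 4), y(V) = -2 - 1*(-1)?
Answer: 5184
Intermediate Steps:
y(V) = -1 (y(V) = -2 + 1 = -1)
P = 9 (P = 3*3 = 9)
c(F, W) = 9
x = -72 (x = (9*4)*(-2) = 36*(-2) = -72)
r(x, -2 - 5*y(0))² = (-72)² = 5184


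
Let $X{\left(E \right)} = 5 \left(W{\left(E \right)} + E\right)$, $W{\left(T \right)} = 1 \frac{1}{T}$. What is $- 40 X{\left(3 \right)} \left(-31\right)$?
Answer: $\frac{62000}{3} \approx 20667.0$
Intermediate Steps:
$W{\left(T \right)} = \frac{1}{T}$
$X{\left(E \right)} = 5 E + \frac{5}{E}$ ($X{\left(E \right)} = 5 \left(\frac{1}{E} + E\right) = 5 \left(E + \frac{1}{E}\right) = 5 E + \frac{5}{E}$)
$- 40 X{\left(3 \right)} \left(-31\right) = - 40 \left(5 \cdot 3 + \frac{5}{3}\right) \left(-31\right) = - 40 \left(15 + 5 \cdot \frac{1}{3}\right) \left(-31\right) = - 40 \left(15 + \frac{5}{3}\right) \left(-31\right) = \left(-40\right) \frac{50}{3} \left(-31\right) = \left(- \frac{2000}{3}\right) \left(-31\right) = \frac{62000}{3}$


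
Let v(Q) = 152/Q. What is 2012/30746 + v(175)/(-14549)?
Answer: 2559014754/39140810975 ≈ 0.065380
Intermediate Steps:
2012/30746 + v(175)/(-14549) = 2012/30746 + (152/175)/(-14549) = 2012*(1/30746) + (152*(1/175))*(-1/14549) = 1006/15373 + (152/175)*(-1/14549) = 1006/15373 - 152/2546075 = 2559014754/39140810975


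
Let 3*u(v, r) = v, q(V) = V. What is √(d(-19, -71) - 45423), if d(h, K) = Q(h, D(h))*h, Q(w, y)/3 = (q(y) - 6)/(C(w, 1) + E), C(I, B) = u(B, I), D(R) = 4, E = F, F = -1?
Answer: 3*I*√5066 ≈ 213.53*I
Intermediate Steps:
E = -1
u(v, r) = v/3
C(I, B) = B/3
Q(w, y) = 27 - 9*y/2 (Q(w, y) = 3*((y - 6)/((⅓)*1 - 1)) = 3*((-6 + y)/(⅓ - 1)) = 3*((-6 + y)/(-⅔)) = 3*((-6 + y)*(-3/2)) = 3*(9 - 3*y/2) = 27 - 9*y/2)
d(h, K) = 9*h (d(h, K) = (27 - 9/2*4)*h = (27 - 18)*h = 9*h)
√(d(-19, -71) - 45423) = √(9*(-19) - 45423) = √(-171 - 45423) = √(-45594) = 3*I*√5066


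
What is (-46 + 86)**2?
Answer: 1600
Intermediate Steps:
(-46 + 86)**2 = 40**2 = 1600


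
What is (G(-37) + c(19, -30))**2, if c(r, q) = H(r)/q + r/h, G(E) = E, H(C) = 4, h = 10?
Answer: 1117249/900 ≈ 1241.4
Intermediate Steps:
c(r, q) = 4/q + r/10
(G(-37) + c(19, -30))**2 = (-37 + (4/(-30) + (1/10)*19))**2 = (-37 + (4*(-1/30) + 19/10))**2 = (-37 + (-2/15 + 19/10))**2 = (-37 + 53/30)**2 = (-1057/30)**2 = 1117249/900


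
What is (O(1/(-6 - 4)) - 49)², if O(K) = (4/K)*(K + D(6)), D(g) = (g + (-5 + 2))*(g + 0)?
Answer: 585225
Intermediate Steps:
D(g) = g*(-3 + g) (D(g) = (g - 3)*g = (-3 + g)*g = g*(-3 + g))
O(K) = 4*(18 + K)/K (O(K) = (4/K)*(K + 6*(-3 + 6)) = (4/K)*(K + 6*3) = (4/K)*(K + 18) = (4/K)*(18 + K) = 4*(18 + K)/K)
(O(1/(-6 - 4)) - 49)² = ((4 + 72/(1/(-6 - 4))) - 49)² = ((4 + 72/(1/(-10))) - 49)² = ((4 + 72/(-⅒)) - 49)² = ((4 + 72*(-10)) - 49)² = ((4 - 720) - 49)² = (-716 - 49)² = (-765)² = 585225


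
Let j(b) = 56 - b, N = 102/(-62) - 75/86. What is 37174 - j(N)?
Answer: 98949877/2666 ≈ 37116.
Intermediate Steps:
N = -6711/2666 (N = 102*(-1/62) - 75*1/86 = -51/31 - 75/86 = -6711/2666 ≈ -2.5173)
37174 - j(N) = 37174 - (56 - 1*(-6711/2666)) = 37174 - (56 + 6711/2666) = 37174 - 1*156007/2666 = 37174 - 156007/2666 = 98949877/2666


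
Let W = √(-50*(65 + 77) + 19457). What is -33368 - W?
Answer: -33368 - 3*√1373 ≈ -33479.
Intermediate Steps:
W = 3*√1373 (W = √(-50*142 + 19457) = √(-7100 + 19457) = √12357 = 3*√1373 ≈ 111.16)
-33368 - W = -33368 - 3*√1373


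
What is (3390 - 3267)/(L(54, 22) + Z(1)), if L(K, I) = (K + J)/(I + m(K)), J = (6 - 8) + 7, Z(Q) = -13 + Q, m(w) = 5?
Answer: -3321/265 ≈ -12.532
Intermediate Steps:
J = 5 (J = -2 + 7 = 5)
L(K, I) = (5 + K)/(5 + I) (L(K, I) = (K + 5)/(I + 5) = (5 + K)/(5 + I))
(3390 - 3267)/(L(54, 22) + Z(1)) = (3390 - 3267)/((5 + 54)/(5 + 22) + (-13 + 1)) = 123/(59/27 - 12) = 123/(-265/27) = 123*(-27/265) = -3321/265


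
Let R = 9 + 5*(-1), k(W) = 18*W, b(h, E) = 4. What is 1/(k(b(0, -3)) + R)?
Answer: 1/76 ≈ 0.013158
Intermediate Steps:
R = 4 (R = 9 - 5 = 4)
1/(k(b(0, -3)) + R) = 1/(18*4 + 4) = 1/(72 + 4) = 1/76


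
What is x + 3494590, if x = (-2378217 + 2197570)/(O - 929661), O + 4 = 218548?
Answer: 2485062537677/711117 ≈ 3.4946e+6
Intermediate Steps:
O = 218544 (O = -4 + 218548 = 218544)
x = 180647/711117 (x = (-2378217 + 2197570)/(218544 - 929661) = -180647/(-711117) = -180647*(-1/711117) = 180647/711117 ≈ 0.25403)
x + 3494590 = 180647/711117 + 3494590 = 2485062537677/711117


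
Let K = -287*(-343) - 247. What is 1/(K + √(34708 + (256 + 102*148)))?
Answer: 49097/4821005788 - √12515/4821005788 ≈ 1.0161e-5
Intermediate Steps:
K = 98194 (K = 98441 - 247 = 98194)
1/(K + √(34708 + (256 + 102*148))) = 1/(98194 + √(34708 + (256 + 102*148))) = 1/(98194 + √(34708 + (256 + 15096))) = 1/(98194 + √(34708 + 15352)) = 1/(98194 + √50060) = 1/(98194 + 2*√12515)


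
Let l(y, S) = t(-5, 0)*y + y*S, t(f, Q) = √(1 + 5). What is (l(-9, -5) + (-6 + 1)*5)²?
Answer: 886 - 360*√6 ≈ 4.1837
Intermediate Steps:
t(f, Q) = √6
l(y, S) = S*y + y*√6 (l(y, S) = √6*y + y*S = y*√6 + S*y = S*y + y*√6)
(l(-9, -5) + (-6 + 1)*5)² = (-9*(-5 + √6) + (-6 + 1)*5)² = ((45 - 9*√6) - 5*5)² = ((45 - 9*√6) - 25)² = (20 - 9*√6)²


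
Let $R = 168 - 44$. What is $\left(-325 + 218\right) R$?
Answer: $-13268$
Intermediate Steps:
$R = 124$ ($R = 168 - 44 = 124$)
$\left(-325 + 218\right) R = \left(-325 + 218\right) 124 = \left(-107\right) 124 = -13268$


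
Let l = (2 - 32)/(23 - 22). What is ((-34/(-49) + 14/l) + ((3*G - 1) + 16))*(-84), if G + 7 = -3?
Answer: 43432/35 ≈ 1240.9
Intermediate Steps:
G = -10 (G = -7 - 3 = -10)
l = -30 (l = -30/1 = -30*1 = -30)
((-34/(-49) + 14/l) + ((3*G - 1) + 16))*(-84) = ((-34/(-49) + 14/(-30)) + ((3*(-10) - 1) + 16))*(-84) = ((-34*(-1/49) + 14*(-1/30)) + ((-30 - 1) + 16))*(-84) = ((34/49 - 7/15) + (-31 + 16))*(-84) = (167/735 - 15)*(-84) = -10858/735*(-84) = 43432/35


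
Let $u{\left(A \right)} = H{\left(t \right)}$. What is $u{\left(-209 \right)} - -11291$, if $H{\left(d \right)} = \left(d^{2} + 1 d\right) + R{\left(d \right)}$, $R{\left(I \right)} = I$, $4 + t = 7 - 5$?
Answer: $11291$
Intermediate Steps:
$t = -2$ ($t = -4 + \left(7 - 5\right) = -4 + 2 = -2$)
$H{\left(d \right)} = d^{2} + 2 d$ ($H{\left(d \right)} = \left(d^{2} + 1 d\right) + d = \left(d^{2} + d\right) + d = \left(d + d^{2}\right) + d = d^{2} + 2 d$)
$u{\left(A \right)} = 0$ ($u{\left(A \right)} = - 2 \left(2 - 2\right) = \left(-2\right) 0 = 0$)
$u{\left(-209 \right)} - -11291 = 0 - -11291 = 0 + 11291 = 11291$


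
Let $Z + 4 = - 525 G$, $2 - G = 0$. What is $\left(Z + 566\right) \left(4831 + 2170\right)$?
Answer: $-3416488$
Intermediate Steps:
$G = 2$ ($G = 2 - 0 = 2 + 0 = 2$)
$Z = -1054$ ($Z = -4 - 1050 = -1054$)
$\left(Z + 566\right) \left(4831 + 2170\right) = \left(-1054 + 566\right) \left(4831 + 2170\right) = \left(-488\right) 7001 = -3416488$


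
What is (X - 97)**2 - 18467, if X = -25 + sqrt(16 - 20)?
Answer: -3587 - 488*I ≈ -3587.0 - 488.0*I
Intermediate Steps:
X = -25 + 2*I (X = -25 + sqrt(-4) = -25 + 2*I ≈ -25.0 + 2.0*I)
(X - 97)**2 - 18467 = ((-25 + 2*I) - 97)**2 - 18467 = (-122 + 2*I)**2 - 18467 = -18467 + (-122 + 2*I)**2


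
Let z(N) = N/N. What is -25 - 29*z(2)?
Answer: -54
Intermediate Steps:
z(N) = 1
-25 - 29*z(2) = -25 - 29*1 = -25 - 29 = -54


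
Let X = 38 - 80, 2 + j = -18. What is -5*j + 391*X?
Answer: -16322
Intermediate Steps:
j = -20 (j = -2 - 18 = -20)
X = -42
-5*j + 391*X = -5*(-20) + 391*(-42) = 100 - 16422 = -16322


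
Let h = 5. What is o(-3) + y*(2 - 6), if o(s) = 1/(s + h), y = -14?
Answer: 113/2 ≈ 56.500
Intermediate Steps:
o(s) = 1/(5 + s) (o(s) = 1/(s + 5) = 1/(5 + s))
o(-3) + y*(2 - 6) = 1/(5 - 3) - 14*(2 - 6) = 1/2 - 14*(-4) = ½ + 56 = 113/2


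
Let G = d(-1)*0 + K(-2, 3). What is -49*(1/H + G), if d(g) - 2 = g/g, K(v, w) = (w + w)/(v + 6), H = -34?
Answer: -1225/17 ≈ -72.059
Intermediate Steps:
K(v, w) = 2*w/(6 + v) (K(v, w) = (2*w)/(6 + v) = 2*w/(6 + v))
d(g) = 3 (d(g) = 2 + g/g = 2 + 1 = 3)
G = 3/2 (G = 3*0 + 2*3/(6 - 2) = 0 + 2*3/4 = 0 + 2*3*(¼) = 0 + 3/2 = 3/2 ≈ 1.5000)
-49*(1/H + G) = -49*(1/(-34) + 3/2) = -49*(-1/34 + 3/2) = -49*25/17 = -1225/17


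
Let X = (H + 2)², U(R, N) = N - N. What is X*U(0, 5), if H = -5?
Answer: 0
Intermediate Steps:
U(R, N) = 0
X = 9 (X = (-5 + 2)² = (-3)² = 9)
X*U(0, 5) = 9*0 = 0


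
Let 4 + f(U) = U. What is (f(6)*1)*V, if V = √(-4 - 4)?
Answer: 4*I*√2 ≈ 5.6569*I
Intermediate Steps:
f(U) = -4 + U
V = 2*I*√2 (V = √(-8) = 2*I*√2 ≈ 2.8284*I)
(f(6)*1)*V = ((-4 + 6)*1)*(2*I*√2) = (2*1)*(2*I*√2) = 2*(2*I*√2) = 4*I*√2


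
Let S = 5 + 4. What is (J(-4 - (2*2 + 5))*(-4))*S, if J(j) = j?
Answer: 468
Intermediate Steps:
S = 9
(J(-4 - (2*2 + 5))*(-4))*S = ((-4 - (2*2 + 5))*(-4))*9 = ((-4 - (4 + 5))*(-4))*9 = ((-4 - 1*9)*(-4))*9 = ((-4 - 9)*(-4))*9 = -13*(-4)*9 = 52*9 = 468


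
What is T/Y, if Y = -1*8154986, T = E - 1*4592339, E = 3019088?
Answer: 1573251/8154986 ≈ 0.19292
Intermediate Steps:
T = -1573251 (T = 3019088 - 1*4592339 = 3019088 - 4592339 = -1573251)
Y = -8154986
T/Y = -1573251/(-8154986) = -1573251*(-1/8154986) = 1573251/8154986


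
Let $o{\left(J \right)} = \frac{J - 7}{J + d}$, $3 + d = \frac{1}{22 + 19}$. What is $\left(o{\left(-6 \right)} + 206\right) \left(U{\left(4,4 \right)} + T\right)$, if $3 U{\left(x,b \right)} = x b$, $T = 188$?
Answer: $\frac{3689815}{92} \approx 40107.0$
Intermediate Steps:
$d = - \frac{122}{41}$ ($d = -3 + \frac{1}{22 + 19} = -3 + \frac{1}{41} = - \frac{122}{41} \approx -2.9756$)
$U{\left(x,b \right)} = \frac{b x}{3}$ ($U{\left(x,b \right)} = \frac{x b}{3} = \frac{b x}{3}$)
$o{\left(J \right)} = \frac{-7 + J}{- \frac{122}{41} + J}$ ($o{\left(J \right)} = \frac{J - 7}{J - \frac{122}{41}} = \frac{-7 + J}{- \frac{122}{41} + J}$)
$\left(o{\left(-6 \right)} + 206\right) \left(U{\left(4,4 \right)} + T\right) = \left(\frac{41 \left(-7 - 6\right)}{-122 + 41 \left(-6\right)} + 206\right) \left(\frac{1}{3} \cdot 4 \cdot 4 + 188\right) = \left(41 \frac{1}{-122 - 246} \left(-13\right) + 206\right) \left(\frac{16}{3} + 188\right) = \left(41 \frac{1}{-368} \left(-13\right) + 206\right) \frac{580}{3} = \left(41 \left(- \frac{1}{368}\right) \left(-13\right) + 206\right) \frac{580}{3} = \left(\frac{533}{368} + 206\right) \frac{580}{3} = \frac{76341}{368} \cdot \frac{580}{3} = \frac{3689815}{92}$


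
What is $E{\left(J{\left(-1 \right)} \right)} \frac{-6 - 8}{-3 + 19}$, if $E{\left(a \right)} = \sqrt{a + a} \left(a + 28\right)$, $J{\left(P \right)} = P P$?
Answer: $- \frac{203 \sqrt{2}}{8} \approx -35.886$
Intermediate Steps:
$J{\left(P \right)} = P^{2}$
$E{\left(a \right)} = \sqrt{2} \sqrt{a} \left(28 + a\right)$ ($E{\left(a \right)} = \sqrt{2 a} \left(28 + a\right) = \sqrt{2} \sqrt{a} \left(28 + a\right)$)
$E{\left(J{\left(-1 \right)} \right)} \frac{-6 - 8}{-3 + 19} = \sqrt{2} \sqrt{\left(-1\right)^{2}} \left(28 + \left(-1\right)^{2}\right) \frac{-6 - 8}{-3 + 19} = \sqrt{2} \sqrt{1} \left(28 + 1\right) \left(- \frac{14}{16}\right) = \sqrt{2} \cdot 1 \cdot 29 \left(\left(-14\right) \frac{1}{16}\right) = 29 \sqrt{2} \left(- \frac{7}{8}\right) = - \frac{203 \sqrt{2}}{8}$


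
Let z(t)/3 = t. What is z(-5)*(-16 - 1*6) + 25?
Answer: 355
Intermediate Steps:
z(t) = 3*t
z(-5)*(-16 - 1*6) + 25 = (3*(-5))*(-16 - 1*6) + 25 = -15*(-16 - 6) + 25 = -15*(-22) + 25 = 330 + 25 = 355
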